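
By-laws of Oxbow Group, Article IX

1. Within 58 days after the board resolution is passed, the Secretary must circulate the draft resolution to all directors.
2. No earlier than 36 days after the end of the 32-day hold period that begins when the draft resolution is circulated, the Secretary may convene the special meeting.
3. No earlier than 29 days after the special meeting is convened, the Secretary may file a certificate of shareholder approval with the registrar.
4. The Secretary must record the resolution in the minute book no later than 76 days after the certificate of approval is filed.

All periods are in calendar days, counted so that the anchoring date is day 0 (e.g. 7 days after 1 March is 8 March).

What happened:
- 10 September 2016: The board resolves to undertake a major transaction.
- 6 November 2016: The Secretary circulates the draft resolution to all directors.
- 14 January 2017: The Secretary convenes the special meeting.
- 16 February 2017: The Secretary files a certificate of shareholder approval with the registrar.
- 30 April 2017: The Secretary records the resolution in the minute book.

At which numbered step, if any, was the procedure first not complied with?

None — every step was satisfied

Step 1 — counting 58 days from 10 September 2016 (when the board resolution is passed) gives a deadline of 7 November 2016; completed 6 November 2016, before the deadline.
Step 2 — must wait 36 days from 8 December 2016 (end of the 32-day hold period, which began when the draft resolution is circulated on 6 November 2016), so not before 13 January 2017; done 14 January 2017, after the minimum wait.
Step 3 — must wait 29 days from 14 January 2017 (when the special meeting is convened), so not before 12 February 2017; done 16 February 2017 — permitted.
Step 4 — counting 76 days from 16 February 2017 (when the certificate of approval is filed) gives a deadline of 3 May 2017; done 30 April 2017 — timely.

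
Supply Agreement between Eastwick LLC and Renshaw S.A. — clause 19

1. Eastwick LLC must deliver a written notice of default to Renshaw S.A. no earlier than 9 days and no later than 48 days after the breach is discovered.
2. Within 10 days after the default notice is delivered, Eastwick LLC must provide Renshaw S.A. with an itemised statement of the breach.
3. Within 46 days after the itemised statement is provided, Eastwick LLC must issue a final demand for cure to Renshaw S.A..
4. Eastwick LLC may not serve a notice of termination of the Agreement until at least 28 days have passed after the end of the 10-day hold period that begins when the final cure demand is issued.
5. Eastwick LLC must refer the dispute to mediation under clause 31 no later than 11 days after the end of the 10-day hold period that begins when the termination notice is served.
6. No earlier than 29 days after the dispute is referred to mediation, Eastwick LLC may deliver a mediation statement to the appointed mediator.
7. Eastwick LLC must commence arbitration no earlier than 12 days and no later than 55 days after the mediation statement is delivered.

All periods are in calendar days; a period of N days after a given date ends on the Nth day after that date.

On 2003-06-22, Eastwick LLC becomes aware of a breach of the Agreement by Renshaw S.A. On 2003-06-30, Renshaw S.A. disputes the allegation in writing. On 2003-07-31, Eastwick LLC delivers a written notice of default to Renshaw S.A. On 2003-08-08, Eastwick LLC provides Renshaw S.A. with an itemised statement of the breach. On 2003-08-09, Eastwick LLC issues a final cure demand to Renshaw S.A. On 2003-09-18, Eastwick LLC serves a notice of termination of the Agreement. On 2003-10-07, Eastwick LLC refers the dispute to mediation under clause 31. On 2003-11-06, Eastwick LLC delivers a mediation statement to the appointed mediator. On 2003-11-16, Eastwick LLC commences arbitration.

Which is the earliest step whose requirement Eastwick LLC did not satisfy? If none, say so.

Step 7

Step 1: the window is 9–48 days after 2003-06-22 (when the breach is discovered), so 2003-07-01 through 2003-08-09; done 2003-07-31 — within the window.
Step 2: 10 days after 2003-07-31 (when the default notice is delivered) is 2003-08-10; 2003-08-08 is within that limit.
Step 3: 46 days after 2003-08-08 (when the itemised statement is provided) is 2003-09-23; completed 2003-08-09, before the deadline.
Step 4: the earliest permitted date is 28 days after 2003-08-19 (end of the 10-day hold period, which began when the final cure demand is issued on 2003-08-09), i.e. 2003-09-16; done 2003-09-18 — permitted.
Step 5: 11 days after 2003-09-28 (end of the 10-day hold period, which began when the termination notice is served on 2003-09-18) is 2003-10-09; done 2003-10-07 — timely.
Step 6: the earliest permitted date is 29 days after 2003-10-07 (when the dispute is referred to mediation), i.e. 2003-11-05; 2003-11-06 is on or after that date.
Step 7: the window is 12–55 days after 2003-11-06 (when the mediation statement is delivered), so 2003-11-18 through 2003-12-31; done 2003-11-16 — 2 days before the window opened.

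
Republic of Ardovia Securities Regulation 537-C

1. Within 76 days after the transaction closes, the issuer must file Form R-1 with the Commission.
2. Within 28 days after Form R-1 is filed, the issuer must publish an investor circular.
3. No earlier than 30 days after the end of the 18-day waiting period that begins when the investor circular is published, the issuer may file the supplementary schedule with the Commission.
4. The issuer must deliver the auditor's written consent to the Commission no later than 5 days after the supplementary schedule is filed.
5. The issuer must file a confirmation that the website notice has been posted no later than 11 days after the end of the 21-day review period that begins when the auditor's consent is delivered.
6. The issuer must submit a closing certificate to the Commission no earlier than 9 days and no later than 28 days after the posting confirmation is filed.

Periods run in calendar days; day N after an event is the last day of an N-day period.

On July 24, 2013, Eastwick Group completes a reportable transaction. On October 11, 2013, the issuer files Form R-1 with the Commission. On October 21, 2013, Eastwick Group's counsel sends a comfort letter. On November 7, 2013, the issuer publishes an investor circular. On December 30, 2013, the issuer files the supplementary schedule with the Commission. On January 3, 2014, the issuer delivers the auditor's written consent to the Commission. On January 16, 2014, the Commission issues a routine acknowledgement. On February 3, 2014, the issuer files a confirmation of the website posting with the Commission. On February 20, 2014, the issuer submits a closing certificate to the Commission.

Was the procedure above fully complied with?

No

Step 1: 76 days after July 24, 2013 (when the transaction closes) is October 8, 2013; done October 11, 2013 — 3 days late.
The procedure was therefore not followed at step 1.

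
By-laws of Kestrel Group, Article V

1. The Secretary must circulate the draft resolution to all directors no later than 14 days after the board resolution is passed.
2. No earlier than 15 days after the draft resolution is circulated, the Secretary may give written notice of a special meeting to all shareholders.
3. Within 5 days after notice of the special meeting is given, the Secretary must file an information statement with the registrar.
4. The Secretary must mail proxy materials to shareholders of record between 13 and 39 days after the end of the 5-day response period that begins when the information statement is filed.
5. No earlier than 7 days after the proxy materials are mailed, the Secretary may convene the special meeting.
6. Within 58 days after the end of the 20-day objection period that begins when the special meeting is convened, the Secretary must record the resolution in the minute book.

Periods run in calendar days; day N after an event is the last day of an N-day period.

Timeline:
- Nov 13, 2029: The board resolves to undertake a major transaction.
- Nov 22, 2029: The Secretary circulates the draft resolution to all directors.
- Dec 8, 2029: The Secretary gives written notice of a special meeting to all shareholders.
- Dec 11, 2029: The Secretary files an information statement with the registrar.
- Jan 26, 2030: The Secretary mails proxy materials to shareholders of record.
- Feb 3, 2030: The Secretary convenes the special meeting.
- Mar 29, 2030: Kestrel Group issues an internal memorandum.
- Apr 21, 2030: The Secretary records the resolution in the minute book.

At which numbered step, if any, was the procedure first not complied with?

Step 4

Step 1: 14 days after Nov 13, 2029 (when the board resolution is passed) is Nov 27, 2029; completed Nov 22, 2029, before the deadline.
Step 2: the earliest permitted date is 15 days after Nov 22, 2029 (when the draft resolution is circulated), i.e. Dec 7, 2029; done Dec 8, 2029, after the minimum wait.
Step 3: 5 days after Dec 8, 2029 (when notice of the special meeting is given) is Dec 13, 2029; completed Dec 11, 2029, before the deadline.
Step 4: the window is 13–39 days after Dec 16, 2029 (end of the 5-day response period, which began when the information statement is filed on Dec 11, 2029), so Dec 29, 2029 through Jan 24, 2030; Jan 26, 2030 is 2 days past the end of the window.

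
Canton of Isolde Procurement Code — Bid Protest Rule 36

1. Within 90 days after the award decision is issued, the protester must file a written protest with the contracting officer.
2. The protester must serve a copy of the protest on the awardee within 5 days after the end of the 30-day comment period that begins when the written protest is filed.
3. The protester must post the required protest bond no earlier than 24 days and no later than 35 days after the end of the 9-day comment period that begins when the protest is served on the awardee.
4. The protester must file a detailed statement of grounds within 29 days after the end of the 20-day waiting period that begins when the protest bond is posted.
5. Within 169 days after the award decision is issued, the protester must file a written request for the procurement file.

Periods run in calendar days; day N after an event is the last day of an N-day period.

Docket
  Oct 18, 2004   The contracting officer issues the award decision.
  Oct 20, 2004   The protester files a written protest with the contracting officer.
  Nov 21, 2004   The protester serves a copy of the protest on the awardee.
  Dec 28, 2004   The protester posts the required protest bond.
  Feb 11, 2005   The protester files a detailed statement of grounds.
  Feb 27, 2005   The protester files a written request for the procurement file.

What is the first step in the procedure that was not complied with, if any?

None — every step was satisfied

(1) due by Oct 18, 2004 + 90 days = Jan 16, 2005; done Oct 20, 2004 — timely.
(2) due by Nov 19, 2004 + 5 days = Nov 24, 2004; done Nov 21, 2004 — timely.
(3) the permitted window runs from Nov 30, 2004 + 24 = Dec 24, 2004 to Nov 30, 2004 + 35 = Jan 4, 2005; Dec 28, 2004 falls inside that range.
(4) due by Jan 17, 2005 + 29 days = Feb 15, 2005; completed Feb 11, 2005, before the deadline.
(5) due by Oct 18, 2004 + 169 days = Apr 5, 2005; Feb 27, 2005 is within that limit.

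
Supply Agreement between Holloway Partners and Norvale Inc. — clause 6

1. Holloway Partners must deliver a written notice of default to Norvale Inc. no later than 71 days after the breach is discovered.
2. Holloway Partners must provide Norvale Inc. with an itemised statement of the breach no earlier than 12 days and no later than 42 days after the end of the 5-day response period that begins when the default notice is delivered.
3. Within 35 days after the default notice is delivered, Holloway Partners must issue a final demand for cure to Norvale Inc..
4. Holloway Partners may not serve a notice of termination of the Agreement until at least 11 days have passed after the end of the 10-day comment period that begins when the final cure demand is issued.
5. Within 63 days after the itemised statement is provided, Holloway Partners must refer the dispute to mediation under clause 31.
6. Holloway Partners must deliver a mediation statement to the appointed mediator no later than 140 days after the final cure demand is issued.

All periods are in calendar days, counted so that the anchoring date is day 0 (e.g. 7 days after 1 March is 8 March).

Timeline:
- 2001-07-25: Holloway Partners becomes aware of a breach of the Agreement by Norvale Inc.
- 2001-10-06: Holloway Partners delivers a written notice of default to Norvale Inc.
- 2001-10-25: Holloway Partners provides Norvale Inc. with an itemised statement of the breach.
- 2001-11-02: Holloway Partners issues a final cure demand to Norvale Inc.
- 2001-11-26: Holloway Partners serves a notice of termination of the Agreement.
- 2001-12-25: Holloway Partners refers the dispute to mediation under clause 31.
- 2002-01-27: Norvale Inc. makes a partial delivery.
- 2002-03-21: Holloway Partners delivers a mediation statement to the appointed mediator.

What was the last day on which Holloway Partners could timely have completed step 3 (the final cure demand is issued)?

Step 3 runs from 2001-10-06, when the default notice is delivered. 35 days after 2001-10-06 is 2001-11-10.

2001-11-10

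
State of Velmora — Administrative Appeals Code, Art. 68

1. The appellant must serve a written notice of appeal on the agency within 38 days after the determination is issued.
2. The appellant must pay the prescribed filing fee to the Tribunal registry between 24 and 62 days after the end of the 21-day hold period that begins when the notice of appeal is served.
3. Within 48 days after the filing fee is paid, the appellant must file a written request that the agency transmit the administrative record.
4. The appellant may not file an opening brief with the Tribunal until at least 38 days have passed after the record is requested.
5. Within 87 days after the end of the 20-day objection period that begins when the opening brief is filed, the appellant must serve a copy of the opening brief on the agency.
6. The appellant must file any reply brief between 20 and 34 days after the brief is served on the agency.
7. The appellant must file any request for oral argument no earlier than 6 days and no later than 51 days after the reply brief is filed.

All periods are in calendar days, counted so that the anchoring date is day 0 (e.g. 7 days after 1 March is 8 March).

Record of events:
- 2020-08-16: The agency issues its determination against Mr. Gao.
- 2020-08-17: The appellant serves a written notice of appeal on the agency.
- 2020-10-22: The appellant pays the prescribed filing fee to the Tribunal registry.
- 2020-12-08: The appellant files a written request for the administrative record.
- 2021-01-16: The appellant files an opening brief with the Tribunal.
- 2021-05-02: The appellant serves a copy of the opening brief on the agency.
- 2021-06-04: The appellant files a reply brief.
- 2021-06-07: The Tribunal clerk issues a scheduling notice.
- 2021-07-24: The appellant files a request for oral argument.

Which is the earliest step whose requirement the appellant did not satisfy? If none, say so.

None — every step was satisfied

(1) due by 2020-08-16 + 38 days = 2020-09-23; done 2020-08-17 — timely.
(2) the permitted window runs from 2020-09-07 + 24 = 2020-10-01 to 2020-09-07 + 62 = 2020-11-08; done 2020-10-22, which is between those dates.
(3) due by 2020-10-22 + 48 days = 2020-12-09; 2020-12-08 is within that limit.
(4) permitted from 2020-12-08 + 38 days = 2021-01-15 onward; done 2021-01-16, after the minimum wait.
(5) due by 2021-02-05 + 87 days = 2021-05-03; completed 2021-05-02, before the deadline.
(6) the permitted window runs from 2021-05-02 + 20 = 2021-05-22 to 2021-05-02 + 34 = 2021-06-05; done 2021-06-04 — within the window.
(7) the permitted window runs from 2021-06-04 + 6 = 2021-06-10 to 2021-06-04 + 51 = 2021-07-25; 2021-07-24 falls inside that range.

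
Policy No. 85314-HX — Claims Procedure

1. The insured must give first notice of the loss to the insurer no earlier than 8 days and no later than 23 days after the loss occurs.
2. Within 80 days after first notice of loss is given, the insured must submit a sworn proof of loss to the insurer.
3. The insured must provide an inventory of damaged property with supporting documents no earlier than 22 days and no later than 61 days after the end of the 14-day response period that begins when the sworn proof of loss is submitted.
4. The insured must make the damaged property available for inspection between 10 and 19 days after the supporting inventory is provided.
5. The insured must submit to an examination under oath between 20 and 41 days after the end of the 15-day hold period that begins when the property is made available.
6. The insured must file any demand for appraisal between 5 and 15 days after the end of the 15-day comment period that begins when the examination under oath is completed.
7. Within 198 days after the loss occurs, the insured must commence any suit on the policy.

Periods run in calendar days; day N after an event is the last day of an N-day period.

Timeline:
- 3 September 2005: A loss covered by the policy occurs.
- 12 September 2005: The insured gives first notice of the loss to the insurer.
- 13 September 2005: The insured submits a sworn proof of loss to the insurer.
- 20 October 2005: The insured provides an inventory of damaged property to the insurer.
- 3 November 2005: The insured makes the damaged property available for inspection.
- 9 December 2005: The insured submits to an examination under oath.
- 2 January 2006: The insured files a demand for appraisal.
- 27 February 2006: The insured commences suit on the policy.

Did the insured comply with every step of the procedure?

Yes

Step 1: the window is 8–23 days after 3 September 2005 (when the loss occurs), so 11 September 2005 through 26 September 2005; done 12 September 2005 — within the window.
Step 2: 80 days after 12 September 2005 (when first notice of loss is given) is 1 December 2005; completed 13 September 2005, before the deadline.
Step 3: the window is 22–61 days after 27 September 2005 (end of the 14-day response period, which began when the sworn proof of loss is submitted on 13 September 2005), so 19 October 2005 through 27 November 2005; done 20 October 2005, which is between those dates.
Step 4: the window is 10–19 days after 20 October 2005 (when the supporting inventory is provided), so 30 October 2005 through 8 November 2005; done 3 November 2005, which is between those dates.
Step 5: the window is 20–41 days after 18 November 2005 (end of the 15-day hold period, which began when the property is made available on 3 November 2005), so 8 December 2005 through 29 December 2005; done 9 December 2005, which is between those dates.
Step 6: the window is 5–15 days after 24 December 2005 (end of the 15-day comment period, which began when the examination under oath is completed on 9 December 2005), so 29 December 2005 through 8 January 2006; done 2 January 2006, which is between those dates.
Step 7: 198 days after 3 September 2005 (when the loss occurs) is 20 March 2006; done 27 February 2006 — timely.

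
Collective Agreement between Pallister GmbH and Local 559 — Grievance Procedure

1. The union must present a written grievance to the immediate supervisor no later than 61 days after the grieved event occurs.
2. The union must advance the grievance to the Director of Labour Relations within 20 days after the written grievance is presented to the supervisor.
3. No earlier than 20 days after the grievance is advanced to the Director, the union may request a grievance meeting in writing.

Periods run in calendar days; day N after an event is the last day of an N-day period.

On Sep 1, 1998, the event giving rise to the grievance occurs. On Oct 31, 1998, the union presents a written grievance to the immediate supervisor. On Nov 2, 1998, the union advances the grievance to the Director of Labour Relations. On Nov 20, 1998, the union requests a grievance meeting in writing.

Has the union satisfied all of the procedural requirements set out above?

Step 1 — counting 61 days from Sep 1, 1998 (when the grieved event occurs) gives a deadline of Nov 1, 1998; completed Oct 31, 1998, before the deadline.
Step 2 — counting 20 days from Oct 31, 1998 (when the written grievance is presented to the supervisor) gives a deadline of Nov 20, 1998; Nov 2, 1998 is within that limit.
Step 3 — must wait 20 days from Nov 2, 1998 (when the grievance is advanced to the Director), so not before Nov 22, 1998; done Nov 20, 1998 — 2 days too early.

No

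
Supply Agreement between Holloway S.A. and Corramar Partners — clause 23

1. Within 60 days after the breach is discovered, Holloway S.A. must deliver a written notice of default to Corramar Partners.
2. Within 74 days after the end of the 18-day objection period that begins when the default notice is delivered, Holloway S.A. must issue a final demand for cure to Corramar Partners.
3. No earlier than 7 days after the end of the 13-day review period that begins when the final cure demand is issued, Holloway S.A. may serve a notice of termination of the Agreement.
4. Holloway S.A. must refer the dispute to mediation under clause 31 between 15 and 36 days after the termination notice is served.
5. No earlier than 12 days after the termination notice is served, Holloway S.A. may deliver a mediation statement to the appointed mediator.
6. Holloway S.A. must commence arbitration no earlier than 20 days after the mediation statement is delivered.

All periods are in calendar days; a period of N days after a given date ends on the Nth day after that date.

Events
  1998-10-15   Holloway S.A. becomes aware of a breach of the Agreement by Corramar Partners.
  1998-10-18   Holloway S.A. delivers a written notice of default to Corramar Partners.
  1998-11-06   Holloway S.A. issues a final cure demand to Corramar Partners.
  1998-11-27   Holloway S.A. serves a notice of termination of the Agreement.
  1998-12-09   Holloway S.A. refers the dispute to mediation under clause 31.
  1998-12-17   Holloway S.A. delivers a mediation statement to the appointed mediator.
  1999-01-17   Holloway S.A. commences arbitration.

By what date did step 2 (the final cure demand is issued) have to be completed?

1999-01-18

The default notice is delivered on 1998-10-18; the 18-day objection period therefore ends 1998-11-05, and step 2 runs from that date. 74 days after 1998-11-05 is 1999-01-18.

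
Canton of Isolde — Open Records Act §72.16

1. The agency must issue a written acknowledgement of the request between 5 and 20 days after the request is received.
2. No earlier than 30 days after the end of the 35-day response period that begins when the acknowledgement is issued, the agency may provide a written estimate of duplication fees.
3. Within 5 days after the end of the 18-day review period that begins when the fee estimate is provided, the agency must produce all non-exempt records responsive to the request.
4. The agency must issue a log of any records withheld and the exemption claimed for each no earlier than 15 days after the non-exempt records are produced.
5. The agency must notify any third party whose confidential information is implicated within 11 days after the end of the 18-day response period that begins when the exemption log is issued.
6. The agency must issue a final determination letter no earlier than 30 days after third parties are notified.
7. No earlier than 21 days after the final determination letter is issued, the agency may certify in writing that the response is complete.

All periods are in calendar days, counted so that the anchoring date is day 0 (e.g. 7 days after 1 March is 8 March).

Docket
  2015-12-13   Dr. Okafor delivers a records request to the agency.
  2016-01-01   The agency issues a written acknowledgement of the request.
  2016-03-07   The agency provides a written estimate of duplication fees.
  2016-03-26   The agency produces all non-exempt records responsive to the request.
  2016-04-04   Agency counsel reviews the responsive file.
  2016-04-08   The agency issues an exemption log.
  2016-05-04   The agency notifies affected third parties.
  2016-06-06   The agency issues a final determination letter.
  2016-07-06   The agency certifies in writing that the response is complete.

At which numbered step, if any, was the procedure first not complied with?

Step 4

Step 1 — 5 and 20 days from 2015-12-13 (when the request is received) are 2015-12-18 and 2016-01-02 respectively; 2016-01-01 falls inside that range.
Step 2 — must wait 30 days from 2016-02-05 (end of the 35-day response period, which began when the acknowledgement is issued on 2016-01-01), so not before 2016-03-06; done 2016-03-07, after the minimum wait.
Step 3 — counting 5 days from 2016-03-25 (end of the 18-day review period, which began when the fee estimate is provided on 2016-03-07) gives a deadline of 2016-03-30; done 2016-03-26 — timely.
Step 4 — must wait 15 days from 2016-03-26 (when the non-exempt records are produced), so not before 2016-04-10; acted on 2016-04-08, 2 days prematurely.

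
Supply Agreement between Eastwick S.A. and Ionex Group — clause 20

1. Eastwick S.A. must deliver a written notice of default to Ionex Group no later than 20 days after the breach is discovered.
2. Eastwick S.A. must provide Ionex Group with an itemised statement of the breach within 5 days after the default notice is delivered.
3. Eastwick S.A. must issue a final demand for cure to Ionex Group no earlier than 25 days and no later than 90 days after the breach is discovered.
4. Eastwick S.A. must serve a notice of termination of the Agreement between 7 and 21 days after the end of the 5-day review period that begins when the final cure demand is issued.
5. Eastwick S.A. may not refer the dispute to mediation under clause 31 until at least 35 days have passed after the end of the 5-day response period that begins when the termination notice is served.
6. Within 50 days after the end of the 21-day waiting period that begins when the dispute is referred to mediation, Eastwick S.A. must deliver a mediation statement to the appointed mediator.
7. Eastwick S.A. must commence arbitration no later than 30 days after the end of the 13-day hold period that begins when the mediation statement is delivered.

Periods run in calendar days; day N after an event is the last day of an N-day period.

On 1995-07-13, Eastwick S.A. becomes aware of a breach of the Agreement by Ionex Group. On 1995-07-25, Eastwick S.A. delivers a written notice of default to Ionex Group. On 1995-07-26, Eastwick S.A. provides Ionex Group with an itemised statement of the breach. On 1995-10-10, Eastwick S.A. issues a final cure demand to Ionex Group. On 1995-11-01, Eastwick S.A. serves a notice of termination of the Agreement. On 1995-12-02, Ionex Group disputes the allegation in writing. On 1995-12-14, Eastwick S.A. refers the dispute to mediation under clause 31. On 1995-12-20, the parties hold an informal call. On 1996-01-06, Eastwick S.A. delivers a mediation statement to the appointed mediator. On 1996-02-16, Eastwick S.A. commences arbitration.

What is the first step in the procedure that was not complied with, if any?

None — every step was satisfied

(1) due by 1995-07-13 + 20 days = 1995-08-02; 1995-07-25 is within that limit.
(2) due by 1995-07-25 + 5 days = 1995-07-30; 1995-07-26 is within that limit.
(3) the permitted window runs from 1995-07-13 + 25 = 1995-08-07 to 1995-07-13 + 90 = 1995-10-11; done 1995-10-10, which is between those dates.
(4) the permitted window runs from 1995-10-15 + 7 = 1995-10-22 to 1995-10-15 + 21 = 1995-11-05; 1995-11-01 falls inside that range.
(5) permitted from 1995-11-06 + 35 days = 1995-12-11 onward; 1995-12-14 is on or after that date.
(6) due by 1996-01-04 + 50 days = 1996-02-23; done 1996-01-06 — timely.
(7) due by 1996-01-19 + 30 days = 1996-02-18; done 1996-02-16 — timely.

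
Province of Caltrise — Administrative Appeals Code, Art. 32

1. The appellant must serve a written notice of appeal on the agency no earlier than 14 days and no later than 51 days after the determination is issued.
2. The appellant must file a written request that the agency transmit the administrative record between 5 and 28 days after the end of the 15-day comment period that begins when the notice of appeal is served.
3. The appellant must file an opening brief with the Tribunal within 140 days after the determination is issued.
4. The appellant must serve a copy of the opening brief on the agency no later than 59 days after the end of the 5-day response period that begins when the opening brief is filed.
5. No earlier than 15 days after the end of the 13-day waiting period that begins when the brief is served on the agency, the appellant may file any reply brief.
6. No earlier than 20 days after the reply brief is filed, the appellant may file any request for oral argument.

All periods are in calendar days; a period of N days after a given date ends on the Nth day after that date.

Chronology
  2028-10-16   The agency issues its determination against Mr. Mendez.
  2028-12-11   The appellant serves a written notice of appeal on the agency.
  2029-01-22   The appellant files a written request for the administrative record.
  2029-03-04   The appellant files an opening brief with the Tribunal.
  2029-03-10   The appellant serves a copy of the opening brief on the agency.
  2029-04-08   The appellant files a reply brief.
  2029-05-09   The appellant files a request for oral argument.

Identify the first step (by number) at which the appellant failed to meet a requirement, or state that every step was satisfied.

Step 1: the window is 14–51 days after 2028-10-16 (when the determination is issued), so 2028-10-30 through 2028-12-06; 2028-12-11 is 5 days past the end of the window.
The analysis stops there.

Step 1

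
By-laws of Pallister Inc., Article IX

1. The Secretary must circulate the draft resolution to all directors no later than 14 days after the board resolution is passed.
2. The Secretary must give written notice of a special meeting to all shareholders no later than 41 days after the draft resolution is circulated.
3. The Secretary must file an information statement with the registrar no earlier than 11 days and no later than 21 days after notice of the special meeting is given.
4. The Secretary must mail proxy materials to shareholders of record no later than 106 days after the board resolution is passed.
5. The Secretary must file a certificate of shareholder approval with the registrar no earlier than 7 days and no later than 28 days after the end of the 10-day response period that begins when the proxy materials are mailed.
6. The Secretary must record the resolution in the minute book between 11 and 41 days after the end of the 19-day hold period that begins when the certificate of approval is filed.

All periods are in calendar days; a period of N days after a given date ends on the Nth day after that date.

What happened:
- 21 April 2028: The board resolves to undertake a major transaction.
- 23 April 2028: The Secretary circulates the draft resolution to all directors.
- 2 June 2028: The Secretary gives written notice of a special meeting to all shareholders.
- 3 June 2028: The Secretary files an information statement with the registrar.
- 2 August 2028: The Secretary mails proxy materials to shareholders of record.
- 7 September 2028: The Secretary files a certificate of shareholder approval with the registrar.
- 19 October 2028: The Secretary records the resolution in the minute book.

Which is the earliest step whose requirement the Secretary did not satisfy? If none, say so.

Step 3

Step 1: 14 days after 21 April 2028 (when the board resolution is passed) is 5 May 2028; done 23 April 2028 — timely.
Step 2: 41 days after 23 April 2028 (when the draft resolution is circulated) is 3 June 2028; done 2 June 2028 — timely.
Step 3: the window is 11–21 days after 2 June 2028 (when notice of the special meeting is given), so 13 June 2028 through 23 June 2028; done 3 June 2028 — 10 days before the window opened.
No need to go further; step 3 was not satisfied.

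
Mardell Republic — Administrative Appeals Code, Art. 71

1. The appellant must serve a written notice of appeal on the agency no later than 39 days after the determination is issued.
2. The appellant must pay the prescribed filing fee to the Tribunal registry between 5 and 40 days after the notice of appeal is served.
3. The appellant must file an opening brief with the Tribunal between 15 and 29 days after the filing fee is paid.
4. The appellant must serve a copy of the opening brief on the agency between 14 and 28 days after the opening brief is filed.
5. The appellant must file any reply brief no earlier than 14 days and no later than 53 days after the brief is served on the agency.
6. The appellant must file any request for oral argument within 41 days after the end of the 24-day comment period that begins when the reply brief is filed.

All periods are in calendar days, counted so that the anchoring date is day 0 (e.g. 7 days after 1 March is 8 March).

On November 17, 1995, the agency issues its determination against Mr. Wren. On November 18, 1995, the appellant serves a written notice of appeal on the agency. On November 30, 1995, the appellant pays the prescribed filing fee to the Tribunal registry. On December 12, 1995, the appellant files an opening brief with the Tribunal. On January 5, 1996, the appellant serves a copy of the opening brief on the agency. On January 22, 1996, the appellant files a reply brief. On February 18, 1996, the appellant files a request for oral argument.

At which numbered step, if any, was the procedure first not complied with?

Step 3

Step 1 — counting 39 days from November 17, 1995 (when the determination is issued) gives a deadline of December 26, 1995; done November 18, 1995 — timely.
Step 2 — 5 and 40 days from November 18, 1995 (when the notice of appeal is served) are November 23, 1995 and December 28, 1995 respectively; done November 30, 1995 — within the window.
Step 3 — 15 and 29 days from November 30, 1995 (when the filing fee is paid) are December 15, 1995 and December 29, 1995 respectively; December 12, 1995 is 3 days too early.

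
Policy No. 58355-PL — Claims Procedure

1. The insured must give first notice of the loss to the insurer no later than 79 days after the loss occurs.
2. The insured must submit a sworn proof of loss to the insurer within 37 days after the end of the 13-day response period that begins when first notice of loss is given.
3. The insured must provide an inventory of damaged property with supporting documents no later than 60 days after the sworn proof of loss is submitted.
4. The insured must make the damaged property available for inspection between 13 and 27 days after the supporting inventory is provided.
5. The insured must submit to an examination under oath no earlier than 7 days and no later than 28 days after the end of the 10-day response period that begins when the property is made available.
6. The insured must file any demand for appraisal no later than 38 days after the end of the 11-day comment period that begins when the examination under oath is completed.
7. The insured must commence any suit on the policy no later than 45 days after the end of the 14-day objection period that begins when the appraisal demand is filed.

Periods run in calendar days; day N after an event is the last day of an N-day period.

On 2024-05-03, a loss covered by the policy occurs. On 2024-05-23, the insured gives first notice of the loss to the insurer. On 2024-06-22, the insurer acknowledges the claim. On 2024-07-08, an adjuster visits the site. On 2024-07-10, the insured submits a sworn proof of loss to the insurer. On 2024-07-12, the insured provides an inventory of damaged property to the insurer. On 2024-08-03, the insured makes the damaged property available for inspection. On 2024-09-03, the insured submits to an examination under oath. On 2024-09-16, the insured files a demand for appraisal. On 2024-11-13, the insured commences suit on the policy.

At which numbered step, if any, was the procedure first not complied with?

(1) due by 2024-05-03 + 79 days = 2024-07-21; completed 2024-05-23, before the deadline.
(2) due by 2024-06-05 + 37 days = 2024-07-12; completed 2024-07-10, before the deadline.
(3) due by 2024-07-10 + 60 days = 2024-09-08; completed 2024-07-12, before the deadline.
(4) the permitted window runs from 2024-07-12 + 13 = 2024-07-25 to 2024-07-12 + 27 = 2024-08-08; 2024-08-03 falls inside that range.
(5) the permitted window runs from 2024-08-13 + 7 = 2024-08-20 to 2024-08-13 + 28 = 2024-09-10; 2024-09-03 falls inside that range.
(6) due by 2024-09-14 + 38 days = 2024-10-22; completed 2024-09-16, before the deadline.
(7) due by 2024-09-30 + 45 days = 2024-11-14; 2024-11-13 is within that limit.

None — every step was satisfied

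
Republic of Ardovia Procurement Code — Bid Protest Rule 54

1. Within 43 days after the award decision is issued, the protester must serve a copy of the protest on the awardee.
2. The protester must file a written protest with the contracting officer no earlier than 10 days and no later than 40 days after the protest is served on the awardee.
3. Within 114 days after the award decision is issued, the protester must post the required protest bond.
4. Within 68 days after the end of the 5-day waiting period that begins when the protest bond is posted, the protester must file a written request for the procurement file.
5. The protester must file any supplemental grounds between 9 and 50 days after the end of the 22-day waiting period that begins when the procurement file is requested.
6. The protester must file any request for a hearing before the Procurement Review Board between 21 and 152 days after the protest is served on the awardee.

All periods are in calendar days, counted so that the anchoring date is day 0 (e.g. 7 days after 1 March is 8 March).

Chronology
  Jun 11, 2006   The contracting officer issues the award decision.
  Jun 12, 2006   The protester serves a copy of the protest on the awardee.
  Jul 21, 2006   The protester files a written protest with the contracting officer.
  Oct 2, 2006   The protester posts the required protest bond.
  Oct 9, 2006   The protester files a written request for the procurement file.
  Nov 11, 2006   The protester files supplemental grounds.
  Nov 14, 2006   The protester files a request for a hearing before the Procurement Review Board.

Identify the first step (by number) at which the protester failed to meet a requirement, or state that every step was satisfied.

Step 6

Step 1: 43 days after Jun 11, 2006 (when the award decision is issued) is Jul 24, 2006; Jun 12, 2006 is within that limit.
Step 2: the window is 10–40 days after Jun 12, 2006 (when the protest is served on the awardee), so Jun 22, 2006 through Jul 22, 2006; Jul 21, 2006 falls inside that range.
Step 3: 114 days after Jun 11, 2006 (when the award decision is issued) is Oct 3, 2006; completed Oct 2, 2006, before the deadline.
Step 4: 68 days after Oct 7, 2006 (end of the 5-day waiting period, which began when the protest bond is posted on Oct 2, 2006) is Dec 14, 2006; Oct 9, 2006 is within that limit.
Step 5: the window is 9–50 days after Oct 31, 2006 (end of the 22-day waiting period, which began when the procurement file is requested on Oct 9, 2006), so Nov 9, 2006 through Dec 20, 2006; Nov 11, 2006 falls inside that range.
Step 6: the window is 21–152 days after Jun 12, 2006 (when the protest is served on the awardee), so Jul 3, 2006 through Nov 11, 2006; Nov 14, 2006 is 3 days past the end of the window.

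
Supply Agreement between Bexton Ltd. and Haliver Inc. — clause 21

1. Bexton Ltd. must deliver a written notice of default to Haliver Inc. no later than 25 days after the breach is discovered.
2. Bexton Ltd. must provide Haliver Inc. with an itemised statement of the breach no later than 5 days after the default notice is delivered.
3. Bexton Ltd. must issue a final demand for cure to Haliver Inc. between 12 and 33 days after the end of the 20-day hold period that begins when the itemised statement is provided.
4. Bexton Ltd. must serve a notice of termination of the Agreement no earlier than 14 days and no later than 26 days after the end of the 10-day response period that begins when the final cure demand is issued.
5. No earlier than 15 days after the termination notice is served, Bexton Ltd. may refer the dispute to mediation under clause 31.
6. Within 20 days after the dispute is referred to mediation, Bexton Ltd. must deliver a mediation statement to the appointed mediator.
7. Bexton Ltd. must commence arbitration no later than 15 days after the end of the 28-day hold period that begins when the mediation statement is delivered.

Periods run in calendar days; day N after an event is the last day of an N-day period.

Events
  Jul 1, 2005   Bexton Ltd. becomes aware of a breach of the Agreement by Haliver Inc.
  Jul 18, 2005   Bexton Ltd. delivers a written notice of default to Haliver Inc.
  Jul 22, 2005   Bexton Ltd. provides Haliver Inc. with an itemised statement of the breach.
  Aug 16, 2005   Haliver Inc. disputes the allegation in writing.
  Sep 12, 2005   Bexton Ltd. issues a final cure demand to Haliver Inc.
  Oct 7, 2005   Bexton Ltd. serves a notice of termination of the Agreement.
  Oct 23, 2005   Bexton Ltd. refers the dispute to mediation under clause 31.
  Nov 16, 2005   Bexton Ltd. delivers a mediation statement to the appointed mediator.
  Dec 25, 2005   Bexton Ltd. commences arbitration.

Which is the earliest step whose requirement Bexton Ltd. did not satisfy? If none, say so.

(1) due by Jul 1, 2005 + 25 days = Jul 26, 2005; completed Jul 18, 2005, before the deadline.
(2) due by Jul 18, 2005 + 5 days = Jul 23, 2005; done Jul 22, 2005 — timely.
(3) the permitted window runs from Aug 11, 2005 + 12 = Aug 23, 2005 to Aug 11, 2005 + 33 = Sep 13, 2005; done Sep 12, 2005, which is between those dates.
(4) the permitted window runs from Sep 22, 2005 + 14 = Oct 6, 2005 to Sep 22, 2005 + 26 = Oct 18, 2005; done Oct 7, 2005, which is between those dates.
(5) permitted from Oct 7, 2005 + 15 days = Oct 22, 2005 onward; Oct 23, 2005 is on or after that date.
(6) due by Oct 23, 2005 + 20 days = Nov 12, 2005; not done until Nov 16, 2005, 4 days after the deadline.

Step 6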